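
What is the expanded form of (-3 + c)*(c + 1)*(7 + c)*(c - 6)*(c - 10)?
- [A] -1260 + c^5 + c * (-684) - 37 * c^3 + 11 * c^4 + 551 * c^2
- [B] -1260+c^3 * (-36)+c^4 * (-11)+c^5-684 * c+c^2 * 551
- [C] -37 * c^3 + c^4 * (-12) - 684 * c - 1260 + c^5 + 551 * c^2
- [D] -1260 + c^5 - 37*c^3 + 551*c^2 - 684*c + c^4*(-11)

Expanding (-3 + c)*(c + 1)*(7 + c)*(c - 6)*(c - 10):
= -1260 + c^5 - 37*c^3 + 551*c^2 - 684*c + c^4*(-11)
D) -1260 + c^5 - 37*c^3 + 551*c^2 - 684*c + c^4*(-11)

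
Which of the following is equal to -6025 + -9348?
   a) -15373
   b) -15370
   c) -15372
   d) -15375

-6025 + -9348 = -15373
a) -15373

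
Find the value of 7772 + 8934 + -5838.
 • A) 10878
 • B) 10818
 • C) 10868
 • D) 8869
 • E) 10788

First: 7772 + 8934 = 16706
Then: 16706 + -5838 = 10868
C) 10868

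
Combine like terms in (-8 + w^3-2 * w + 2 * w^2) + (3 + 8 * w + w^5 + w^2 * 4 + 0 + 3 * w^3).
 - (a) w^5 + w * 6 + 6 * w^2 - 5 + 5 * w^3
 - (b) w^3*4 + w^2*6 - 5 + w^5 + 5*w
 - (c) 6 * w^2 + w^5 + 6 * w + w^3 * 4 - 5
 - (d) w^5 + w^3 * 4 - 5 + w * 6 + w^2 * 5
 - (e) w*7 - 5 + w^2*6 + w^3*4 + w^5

Adding the polynomials and combining like terms:
(-8 + w^3 - 2*w + 2*w^2) + (3 + 8*w + w^5 + w^2*4 + 0 + 3*w^3)
= 6 * w^2 + w^5 + 6 * w + w^3 * 4 - 5
c) 6 * w^2 + w^5 + 6 * w + w^3 * 4 - 5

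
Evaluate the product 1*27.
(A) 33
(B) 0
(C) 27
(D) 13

1 * 27 = 27
C) 27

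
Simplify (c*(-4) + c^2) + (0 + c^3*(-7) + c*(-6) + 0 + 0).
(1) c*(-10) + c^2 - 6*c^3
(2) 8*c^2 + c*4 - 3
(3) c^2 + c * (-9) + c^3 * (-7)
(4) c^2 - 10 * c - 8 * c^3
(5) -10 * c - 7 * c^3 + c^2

Adding the polynomials and combining like terms:
(c*(-4) + c^2) + (0 + c^3*(-7) + c*(-6) + 0 + 0)
= -10 * c - 7 * c^3 + c^2
5) -10 * c - 7 * c^3 + c^2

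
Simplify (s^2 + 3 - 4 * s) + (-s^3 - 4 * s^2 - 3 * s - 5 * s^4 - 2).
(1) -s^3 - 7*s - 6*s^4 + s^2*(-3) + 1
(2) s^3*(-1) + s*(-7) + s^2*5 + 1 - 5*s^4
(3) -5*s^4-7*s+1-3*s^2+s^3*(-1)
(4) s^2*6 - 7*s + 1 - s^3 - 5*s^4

Adding the polynomials and combining like terms:
(s^2 + 3 - 4*s) + (-s^3 - 4*s^2 - 3*s - 5*s^4 - 2)
= -5*s^4-7*s+1-3*s^2+s^3*(-1)
3) -5*s^4-7*s+1-3*s^2+s^3*(-1)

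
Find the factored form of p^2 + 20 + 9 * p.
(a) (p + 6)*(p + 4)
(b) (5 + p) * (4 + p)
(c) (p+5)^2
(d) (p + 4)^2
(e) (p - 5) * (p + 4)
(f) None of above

We need to factor p^2 + 20 + 9 * p.
The factored form is (5 + p) * (4 + p).
b) (5 + p) * (4 + p)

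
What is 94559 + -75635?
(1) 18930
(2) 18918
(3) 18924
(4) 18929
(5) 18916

94559 + -75635 = 18924
3) 18924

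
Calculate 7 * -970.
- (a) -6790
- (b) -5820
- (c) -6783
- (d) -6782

7 * -970 = -6790
a) -6790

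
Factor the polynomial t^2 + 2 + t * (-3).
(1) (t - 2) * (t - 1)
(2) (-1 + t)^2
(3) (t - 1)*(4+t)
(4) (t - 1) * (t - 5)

We need to factor t^2 + 2 + t * (-3).
The factored form is (t - 2) * (t - 1).
1) (t - 2) * (t - 1)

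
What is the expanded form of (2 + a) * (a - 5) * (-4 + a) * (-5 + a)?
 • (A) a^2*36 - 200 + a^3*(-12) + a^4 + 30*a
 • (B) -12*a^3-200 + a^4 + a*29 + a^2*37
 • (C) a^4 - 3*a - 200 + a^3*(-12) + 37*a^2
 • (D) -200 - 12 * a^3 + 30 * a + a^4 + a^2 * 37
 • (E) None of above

Expanding (2 + a) * (a - 5) * (-4 + a) * (-5 + a):
= -200 - 12 * a^3 + 30 * a + a^4 + a^2 * 37
D) -200 - 12 * a^3 + 30 * a + a^4 + a^2 * 37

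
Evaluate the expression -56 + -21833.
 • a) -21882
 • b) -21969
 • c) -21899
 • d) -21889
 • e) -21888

-56 + -21833 = -21889
d) -21889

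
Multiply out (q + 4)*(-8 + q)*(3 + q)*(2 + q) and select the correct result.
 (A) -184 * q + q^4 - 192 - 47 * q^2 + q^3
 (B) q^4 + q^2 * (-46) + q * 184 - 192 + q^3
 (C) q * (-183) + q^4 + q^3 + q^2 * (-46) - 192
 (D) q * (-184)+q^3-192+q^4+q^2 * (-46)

Expanding (q + 4)*(-8 + q)*(3 + q)*(2 + q):
= q * (-184)+q^3-192+q^4+q^2 * (-46)
D) q * (-184)+q^3-192+q^4+q^2 * (-46)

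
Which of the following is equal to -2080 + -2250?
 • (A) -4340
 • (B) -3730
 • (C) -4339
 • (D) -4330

-2080 + -2250 = -4330
D) -4330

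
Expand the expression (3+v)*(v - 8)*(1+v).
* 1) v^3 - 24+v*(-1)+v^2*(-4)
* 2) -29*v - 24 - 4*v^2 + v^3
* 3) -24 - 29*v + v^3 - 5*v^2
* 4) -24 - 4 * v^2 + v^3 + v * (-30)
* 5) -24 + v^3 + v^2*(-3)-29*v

Expanding (3+v)*(v - 8)*(1+v):
= -29*v - 24 - 4*v^2 + v^3
2) -29*v - 24 - 4*v^2 + v^3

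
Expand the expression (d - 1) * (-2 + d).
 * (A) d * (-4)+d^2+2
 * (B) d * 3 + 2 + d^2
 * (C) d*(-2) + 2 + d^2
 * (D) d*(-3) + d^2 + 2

Expanding (d - 1) * (-2 + d):
= d*(-3) + d^2 + 2
D) d*(-3) + d^2 + 2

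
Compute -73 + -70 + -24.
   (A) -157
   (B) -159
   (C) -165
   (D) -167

First: -73 + -70 = -143
Then: -143 + -24 = -167
D) -167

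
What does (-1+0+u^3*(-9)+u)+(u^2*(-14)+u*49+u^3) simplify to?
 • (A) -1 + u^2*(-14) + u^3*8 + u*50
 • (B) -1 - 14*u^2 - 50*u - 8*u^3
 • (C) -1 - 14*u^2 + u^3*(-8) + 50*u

Adding the polynomials and combining like terms:
(-1 + 0 + u^3*(-9) + u) + (u^2*(-14) + u*49 + u^3)
= -1 - 14*u^2 + u^3*(-8) + 50*u
C) -1 - 14*u^2 + u^3*(-8) + 50*u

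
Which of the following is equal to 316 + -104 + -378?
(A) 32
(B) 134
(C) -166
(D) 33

First: 316 + -104 = 212
Then: 212 + -378 = -166
C) -166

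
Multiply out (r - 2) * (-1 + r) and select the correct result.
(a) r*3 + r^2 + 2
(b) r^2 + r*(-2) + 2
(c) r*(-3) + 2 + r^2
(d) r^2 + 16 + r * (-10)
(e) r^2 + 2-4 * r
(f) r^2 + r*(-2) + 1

Expanding (r - 2) * (-1 + r):
= r*(-3) + 2 + r^2
c) r*(-3) + 2 + r^2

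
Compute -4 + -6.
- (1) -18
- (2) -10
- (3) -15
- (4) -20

-4 + -6 = -10
2) -10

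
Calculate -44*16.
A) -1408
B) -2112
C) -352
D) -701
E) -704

-44 * 16 = -704
E) -704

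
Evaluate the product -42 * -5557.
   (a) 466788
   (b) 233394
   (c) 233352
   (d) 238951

-42 * -5557 = 233394
b) 233394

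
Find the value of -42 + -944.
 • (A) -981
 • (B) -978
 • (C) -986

-42 + -944 = -986
C) -986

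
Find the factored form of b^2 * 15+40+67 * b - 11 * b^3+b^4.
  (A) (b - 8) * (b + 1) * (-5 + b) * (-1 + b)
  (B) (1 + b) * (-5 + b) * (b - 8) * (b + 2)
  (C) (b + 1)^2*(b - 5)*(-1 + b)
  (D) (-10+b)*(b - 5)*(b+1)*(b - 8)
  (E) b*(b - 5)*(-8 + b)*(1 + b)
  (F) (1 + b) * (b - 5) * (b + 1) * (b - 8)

We need to factor b^2 * 15+40+67 * b - 11 * b^3+b^4.
The factored form is (1 + b) * (b - 5) * (b + 1) * (b - 8).
F) (1 + b) * (b - 5) * (b + 1) * (b - 8)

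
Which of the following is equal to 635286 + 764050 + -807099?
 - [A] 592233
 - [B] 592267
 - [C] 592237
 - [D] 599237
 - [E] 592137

First: 635286 + 764050 = 1399336
Then: 1399336 + -807099 = 592237
C) 592237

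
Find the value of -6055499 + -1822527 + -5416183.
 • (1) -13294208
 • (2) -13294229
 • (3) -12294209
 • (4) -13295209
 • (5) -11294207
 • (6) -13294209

First: -6055499 + -1822527 = -7878026
Then: -7878026 + -5416183 = -13294209
6) -13294209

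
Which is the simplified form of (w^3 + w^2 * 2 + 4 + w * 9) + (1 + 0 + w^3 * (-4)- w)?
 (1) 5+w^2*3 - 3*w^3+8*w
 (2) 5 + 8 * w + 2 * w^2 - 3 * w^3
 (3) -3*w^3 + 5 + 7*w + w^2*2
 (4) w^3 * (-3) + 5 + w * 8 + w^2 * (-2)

Adding the polynomials and combining like terms:
(w^3 + w^2*2 + 4 + w*9) + (1 + 0 + w^3*(-4) - w)
= 5 + 8 * w + 2 * w^2 - 3 * w^3
2) 5 + 8 * w + 2 * w^2 - 3 * w^3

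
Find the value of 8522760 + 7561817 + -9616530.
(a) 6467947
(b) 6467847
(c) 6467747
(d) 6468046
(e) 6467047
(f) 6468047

First: 8522760 + 7561817 = 16084577
Then: 16084577 + -9616530 = 6468047
f) 6468047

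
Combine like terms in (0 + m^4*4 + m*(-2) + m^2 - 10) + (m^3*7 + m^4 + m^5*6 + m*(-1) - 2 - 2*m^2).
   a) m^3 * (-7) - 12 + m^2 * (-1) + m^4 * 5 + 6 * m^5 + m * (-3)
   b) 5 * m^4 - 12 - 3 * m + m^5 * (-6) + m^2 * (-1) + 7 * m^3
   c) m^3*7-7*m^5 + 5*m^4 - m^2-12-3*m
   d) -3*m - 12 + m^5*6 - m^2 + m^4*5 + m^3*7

Adding the polynomials and combining like terms:
(0 + m^4*4 + m*(-2) + m^2 - 10) + (m^3*7 + m^4 + m^5*6 + m*(-1) - 2 - 2*m^2)
= -3*m - 12 + m^5*6 - m^2 + m^4*5 + m^3*7
d) -3*m - 12 + m^5*6 - m^2 + m^4*5 + m^3*7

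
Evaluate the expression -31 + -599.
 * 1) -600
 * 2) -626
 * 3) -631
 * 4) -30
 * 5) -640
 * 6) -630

-31 + -599 = -630
6) -630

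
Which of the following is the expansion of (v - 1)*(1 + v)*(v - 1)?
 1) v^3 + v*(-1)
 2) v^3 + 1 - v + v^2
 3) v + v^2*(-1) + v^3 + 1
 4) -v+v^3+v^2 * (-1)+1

Expanding (v - 1)*(1 + v)*(v - 1):
= -v+v^3+v^2 * (-1)+1
4) -v+v^3+v^2 * (-1)+1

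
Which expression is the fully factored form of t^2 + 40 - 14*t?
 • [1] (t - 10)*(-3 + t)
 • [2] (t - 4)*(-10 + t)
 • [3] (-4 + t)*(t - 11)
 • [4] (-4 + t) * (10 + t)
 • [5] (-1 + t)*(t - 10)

We need to factor t^2 + 40 - 14*t.
The factored form is (t - 4)*(-10 + t).
2) (t - 4)*(-10 + t)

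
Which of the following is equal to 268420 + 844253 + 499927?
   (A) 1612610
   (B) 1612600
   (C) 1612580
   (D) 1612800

First: 268420 + 844253 = 1112673
Then: 1112673 + 499927 = 1612600
B) 1612600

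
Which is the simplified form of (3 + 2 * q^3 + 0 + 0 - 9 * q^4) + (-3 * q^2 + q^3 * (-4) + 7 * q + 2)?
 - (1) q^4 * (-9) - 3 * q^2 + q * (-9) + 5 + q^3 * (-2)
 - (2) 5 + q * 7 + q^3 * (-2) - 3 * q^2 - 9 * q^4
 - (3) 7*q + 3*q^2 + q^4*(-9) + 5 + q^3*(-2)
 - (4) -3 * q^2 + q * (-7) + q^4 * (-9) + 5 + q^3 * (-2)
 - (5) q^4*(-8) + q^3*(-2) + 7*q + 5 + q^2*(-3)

Adding the polynomials and combining like terms:
(3 + 2*q^3 + 0 + 0 - 9*q^4) + (-3*q^2 + q^3*(-4) + 7*q + 2)
= 5 + q * 7 + q^3 * (-2) - 3 * q^2 - 9 * q^4
2) 5 + q * 7 + q^3 * (-2) - 3 * q^2 - 9 * q^4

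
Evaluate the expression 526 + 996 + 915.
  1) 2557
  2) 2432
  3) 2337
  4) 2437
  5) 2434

First: 526 + 996 = 1522
Then: 1522 + 915 = 2437
4) 2437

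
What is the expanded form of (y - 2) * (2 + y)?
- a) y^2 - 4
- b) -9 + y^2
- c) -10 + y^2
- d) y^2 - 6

Expanding (y - 2) * (2 + y):
= y^2 - 4
a) y^2 - 4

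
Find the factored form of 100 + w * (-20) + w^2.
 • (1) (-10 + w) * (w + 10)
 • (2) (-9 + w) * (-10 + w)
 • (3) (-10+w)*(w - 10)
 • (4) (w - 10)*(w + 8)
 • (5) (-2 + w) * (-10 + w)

We need to factor 100 + w * (-20) + w^2.
The factored form is (-10+w)*(w - 10).
3) (-10+w)*(w - 10)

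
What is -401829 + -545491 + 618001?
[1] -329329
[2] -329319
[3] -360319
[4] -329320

First: -401829 + -545491 = -947320
Then: -947320 + 618001 = -329319
2) -329319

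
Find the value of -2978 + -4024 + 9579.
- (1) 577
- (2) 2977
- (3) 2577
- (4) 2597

First: -2978 + -4024 = -7002
Then: -7002 + 9579 = 2577
3) 2577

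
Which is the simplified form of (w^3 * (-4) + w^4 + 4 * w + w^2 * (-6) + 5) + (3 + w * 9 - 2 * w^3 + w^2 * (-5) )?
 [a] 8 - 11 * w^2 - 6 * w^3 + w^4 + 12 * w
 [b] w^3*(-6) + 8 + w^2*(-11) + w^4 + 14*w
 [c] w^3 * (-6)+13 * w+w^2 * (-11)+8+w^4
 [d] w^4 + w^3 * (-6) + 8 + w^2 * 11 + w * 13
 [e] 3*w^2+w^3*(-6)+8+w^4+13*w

Adding the polynomials and combining like terms:
(w^3*(-4) + w^4 + 4*w + w^2*(-6) + 5) + (3 + w*9 - 2*w^3 + w^2*(-5))
= w^3 * (-6)+13 * w+w^2 * (-11)+8+w^4
c) w^3 * (-6)+13 * w+w^2 * (-11)+8+w^4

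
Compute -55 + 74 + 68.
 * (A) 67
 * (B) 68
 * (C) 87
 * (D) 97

First: -55 + 74 = 19
Then: 19 + 68 = 87
C) 87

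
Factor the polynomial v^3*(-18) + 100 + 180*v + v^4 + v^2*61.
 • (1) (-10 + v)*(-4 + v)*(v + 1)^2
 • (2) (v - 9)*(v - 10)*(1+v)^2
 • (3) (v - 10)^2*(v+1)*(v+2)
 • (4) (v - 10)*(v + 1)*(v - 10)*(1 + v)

We need to factor v^3*(-18) + 100 + 180*v + v^4 + v^2*61.
The factored form is (v - 10)*(v + 1)*(v - 10)*(1 + v).
4) (v - 10)*(v + 1)*(v - 10)*(1 + v)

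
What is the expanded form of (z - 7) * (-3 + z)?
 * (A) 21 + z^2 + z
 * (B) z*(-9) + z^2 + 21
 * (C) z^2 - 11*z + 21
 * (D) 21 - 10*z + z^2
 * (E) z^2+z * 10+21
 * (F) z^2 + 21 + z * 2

Expanding (z - 7) * (-3 + z):
= 21 - 10*z + z^2
D) 21 - 10*z + z^2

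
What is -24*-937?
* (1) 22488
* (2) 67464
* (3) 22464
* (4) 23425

-24 * -937 = 22488
1) 22488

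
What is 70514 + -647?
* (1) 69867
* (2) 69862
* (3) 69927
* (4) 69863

70514 + -647 = 69867
1) 69867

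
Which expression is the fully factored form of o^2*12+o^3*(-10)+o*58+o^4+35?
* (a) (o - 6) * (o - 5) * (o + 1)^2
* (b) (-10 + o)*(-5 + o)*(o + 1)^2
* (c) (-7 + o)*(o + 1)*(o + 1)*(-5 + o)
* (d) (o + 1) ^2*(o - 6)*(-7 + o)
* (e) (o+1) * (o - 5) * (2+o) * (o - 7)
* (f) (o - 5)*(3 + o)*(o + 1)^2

We need to factor o^2*12+o^3*(-10)+o*58+o^4+35.
The factored form is (-7 + o)*(o + 1)*(o + 1)*(-5 + o).
c) (-7 + o)*(o + 1)*(o + 1)*(-5 + o)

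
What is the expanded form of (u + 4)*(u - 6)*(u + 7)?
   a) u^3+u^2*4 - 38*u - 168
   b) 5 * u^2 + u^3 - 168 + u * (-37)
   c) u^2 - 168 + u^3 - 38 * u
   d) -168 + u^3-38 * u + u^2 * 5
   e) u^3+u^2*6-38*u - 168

Expanding (u + 4)*(u - 6)*(u + 7):
= -168 + u^3-38 * u + u^2 * 5
d) -168 + u^3-38 * u + u^2 * 5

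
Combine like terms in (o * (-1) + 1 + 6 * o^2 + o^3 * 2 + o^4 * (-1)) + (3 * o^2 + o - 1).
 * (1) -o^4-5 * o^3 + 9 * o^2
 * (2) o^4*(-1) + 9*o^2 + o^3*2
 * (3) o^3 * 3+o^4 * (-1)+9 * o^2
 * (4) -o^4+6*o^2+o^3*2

Adding the polynomials and combining like terms:
(o*(-1) + 1 + 6*o^2 + o^3*2 + o^4*(-1)) + (3*o^2 + o - 1)
= o^4*(-1) + 9*o^2 + o^3*2
2) o^4*(-1) + 9*o^2 + o^3*2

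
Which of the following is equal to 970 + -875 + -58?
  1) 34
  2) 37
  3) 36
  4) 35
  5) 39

First: 970 + -875 = 95
Then: 95 + -58 = 37
2) 37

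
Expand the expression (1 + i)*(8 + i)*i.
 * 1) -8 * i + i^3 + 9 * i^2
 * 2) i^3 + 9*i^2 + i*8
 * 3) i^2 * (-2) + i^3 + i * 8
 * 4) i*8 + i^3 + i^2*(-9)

Expanding (1 + i)*(8 + i)*i:
= i^3 + 9*i^2 + i*8
2) i^3 + 9*i^2 + i*8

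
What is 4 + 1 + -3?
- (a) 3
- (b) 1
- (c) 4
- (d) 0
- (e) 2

First: 4 + 1 = 5
Then: 5 + -3 = 2
e) 2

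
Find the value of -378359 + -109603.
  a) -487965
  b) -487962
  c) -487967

-378359 + -109603 = -487962
b) -487962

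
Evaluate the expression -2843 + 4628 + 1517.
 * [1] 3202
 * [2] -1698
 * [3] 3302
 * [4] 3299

First: -2843 + 4628 = 1785
Then: 1785 + 1517 = 3302
3) 3302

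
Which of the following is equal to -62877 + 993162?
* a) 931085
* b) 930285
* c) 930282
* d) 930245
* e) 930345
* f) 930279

-62877 + 993162 = 930285
b) 930285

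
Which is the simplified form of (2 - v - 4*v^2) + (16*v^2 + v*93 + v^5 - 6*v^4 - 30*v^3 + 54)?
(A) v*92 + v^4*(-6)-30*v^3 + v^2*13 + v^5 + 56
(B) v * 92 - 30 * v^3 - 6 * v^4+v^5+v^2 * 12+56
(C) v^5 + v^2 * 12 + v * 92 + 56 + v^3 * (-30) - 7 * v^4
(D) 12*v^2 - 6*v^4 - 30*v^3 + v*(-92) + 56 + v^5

Adding the polynomials and combining like terms:
(2 - v - 4*v^2) + (16*v^2 + v*93 + v^5 - 6*v^4 - 30*v^3 + 54)
= v * 92 - 30 * v^3 - 6 * v^4+v^5+v^2 * 12+56
B) v * 92 - 30 * v^3 - 6 * v^4+v^5+v^2 * 12+56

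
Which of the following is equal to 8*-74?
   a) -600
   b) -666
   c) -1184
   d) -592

8 * -74 = -592
d) -592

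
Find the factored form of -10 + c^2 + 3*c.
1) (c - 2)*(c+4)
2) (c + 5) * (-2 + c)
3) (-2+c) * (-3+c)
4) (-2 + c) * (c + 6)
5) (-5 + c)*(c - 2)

We need to factor -10 + c^2 + 3*c.
The factored form is (c + 5) * (-2 + c).
2) (c + 5) * (-2 + c)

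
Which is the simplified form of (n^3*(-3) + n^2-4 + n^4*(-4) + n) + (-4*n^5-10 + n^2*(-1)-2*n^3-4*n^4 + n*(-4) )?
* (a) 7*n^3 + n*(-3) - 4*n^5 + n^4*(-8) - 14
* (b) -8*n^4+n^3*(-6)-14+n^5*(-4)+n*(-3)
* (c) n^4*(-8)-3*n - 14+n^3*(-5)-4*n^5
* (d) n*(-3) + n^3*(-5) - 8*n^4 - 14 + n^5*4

Adding the polynomials and combining like terms:
(n^3*(-3) + n^2 - 4 + n^4*(-4) + n) + (-4*n^5 - 10 + n^2*(-1) - 2*n^3 - 4*n^4 + n*(-4))
= n^4*(-8)-3*n - 14+n^3*(-5)-4*n^5
c) n^4*(-8)-3*n - 14+n^3*(-5)-4*n^5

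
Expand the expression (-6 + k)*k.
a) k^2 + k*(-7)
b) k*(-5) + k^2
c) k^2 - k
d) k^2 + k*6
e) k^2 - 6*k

Expanding (-6 + k)*k:
= k^2 - 6*k
e) k^2 - 6*k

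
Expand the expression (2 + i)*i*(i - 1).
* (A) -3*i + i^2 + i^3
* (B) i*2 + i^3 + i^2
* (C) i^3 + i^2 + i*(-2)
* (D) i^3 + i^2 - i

Expanding (2 + i)*i*(i - 1):
= i^3 + i^2 + i*(-2)
C) i^3 + i^2 + i*(-2)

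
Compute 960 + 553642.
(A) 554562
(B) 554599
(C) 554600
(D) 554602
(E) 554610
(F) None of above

960 + 553642 = 554602
D) 554602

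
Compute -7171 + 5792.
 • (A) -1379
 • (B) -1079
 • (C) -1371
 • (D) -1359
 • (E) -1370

-7171 + 5792 = -1379
A) -1379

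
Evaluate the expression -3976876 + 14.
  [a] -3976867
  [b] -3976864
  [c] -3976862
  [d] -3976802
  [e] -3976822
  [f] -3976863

-3976876 + 14 = -3976862
c) -3976862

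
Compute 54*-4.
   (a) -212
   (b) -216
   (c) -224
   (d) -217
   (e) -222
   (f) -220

54 * -4 = -216
b) -216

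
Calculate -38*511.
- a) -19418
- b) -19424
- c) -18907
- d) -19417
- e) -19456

-38 * 511 = -19418
a) -19418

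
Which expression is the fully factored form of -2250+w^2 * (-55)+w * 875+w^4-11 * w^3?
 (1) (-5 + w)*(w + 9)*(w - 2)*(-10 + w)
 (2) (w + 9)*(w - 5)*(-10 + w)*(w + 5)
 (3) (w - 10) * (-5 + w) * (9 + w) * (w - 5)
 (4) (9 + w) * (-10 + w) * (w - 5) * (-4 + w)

We need to factor -2250+w^2 * (-55)+w * 875+w^4-11 * w^3.
The factored form is (w - 10) * (-5 + w) * (9 + w) * (w - 5).
3) (w - 10) * (-5 + w) * (9 + w) * (w - 5)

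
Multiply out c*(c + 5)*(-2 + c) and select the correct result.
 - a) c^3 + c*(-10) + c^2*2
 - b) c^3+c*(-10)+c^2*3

Expanding c*(c + 5)*(-2 + c):
= c^3+c*(-10)+c^2*3
b) c^3+c*(-10)+c^2*3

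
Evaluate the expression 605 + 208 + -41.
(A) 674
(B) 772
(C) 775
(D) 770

First: 605 + 208 = 813
Then: 813 + -41 = 772
B) 772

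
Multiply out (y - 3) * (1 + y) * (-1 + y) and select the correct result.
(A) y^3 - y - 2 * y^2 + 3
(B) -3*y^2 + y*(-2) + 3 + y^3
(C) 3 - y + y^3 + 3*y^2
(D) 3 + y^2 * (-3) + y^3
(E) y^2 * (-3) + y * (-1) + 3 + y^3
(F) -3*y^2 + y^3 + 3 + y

Expanding (y - 3) * (1 + y) * (-1 + y):
= y^2 * (-3) + y * (-1) + 3 + y^3
E) y^2 * (-3) + y * (-1) + 3 + y^3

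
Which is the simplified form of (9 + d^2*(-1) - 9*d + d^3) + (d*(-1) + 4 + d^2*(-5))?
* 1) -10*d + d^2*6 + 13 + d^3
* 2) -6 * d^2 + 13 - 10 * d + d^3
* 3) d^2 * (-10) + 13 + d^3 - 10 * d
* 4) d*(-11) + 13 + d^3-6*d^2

Adding the polynomials and combining like terms:
(9 + d^2*(-1) - 9*d + d^3) + (d*(-1) + 4 + d^2*(-5))
= -6 * d^2 + 13 - 10 * d + d^3
2) -6 * d^2 + 13 - 10 * d + d^3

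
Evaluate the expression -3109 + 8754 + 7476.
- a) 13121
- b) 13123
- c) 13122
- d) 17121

First: -3109 + 8754 = 5645
Then: 5645 + 7476 = 13121
a) 13121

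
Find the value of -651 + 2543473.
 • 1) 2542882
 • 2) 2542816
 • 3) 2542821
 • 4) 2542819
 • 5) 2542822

-651 + 2543473 = 2542822
5) 2542822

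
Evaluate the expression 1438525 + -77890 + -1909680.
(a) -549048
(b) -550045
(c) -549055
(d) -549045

First: 1438525 + -77890 = 1360635
Then: 1360635 + -1909680 = -549045
d) -549045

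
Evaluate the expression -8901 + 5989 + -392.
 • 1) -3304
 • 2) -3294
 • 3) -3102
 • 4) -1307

First: -8901 + 5989 = -2912
Then: -2912 + -392 = -3304
1) -3304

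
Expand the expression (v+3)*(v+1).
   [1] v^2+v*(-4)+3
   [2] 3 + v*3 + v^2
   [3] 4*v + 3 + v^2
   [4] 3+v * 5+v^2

Expanding (v+3)*(v+1):
= 4*v + 3 + v^2
3) 4*v + 3 + v^2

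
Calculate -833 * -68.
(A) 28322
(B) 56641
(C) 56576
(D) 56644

-833 * -68 = 56644
D) 56644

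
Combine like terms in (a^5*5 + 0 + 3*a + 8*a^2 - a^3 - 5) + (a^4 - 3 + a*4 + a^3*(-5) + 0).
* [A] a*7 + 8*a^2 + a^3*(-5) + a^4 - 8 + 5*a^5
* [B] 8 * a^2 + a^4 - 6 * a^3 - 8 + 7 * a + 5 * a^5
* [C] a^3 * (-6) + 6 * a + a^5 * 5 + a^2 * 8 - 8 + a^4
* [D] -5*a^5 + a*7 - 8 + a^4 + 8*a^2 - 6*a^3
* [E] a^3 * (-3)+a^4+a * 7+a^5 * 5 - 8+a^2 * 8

Adding the polynomials and combining like terms:
(a^5*5 + 0 + 3*a + 8*a^2 - a^3 - 5) + (a^4 - 3 + a*4 + a^3*(-5) + 0)
= 8 * a^2 + a^4 - 6 * a^3 - 8 + 7 * a + 5 * a^5
B) 8 * a^2 + a^4 - 6 * a^3 - 8 + 7 * a + 5 * a^5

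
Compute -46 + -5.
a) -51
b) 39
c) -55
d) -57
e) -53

-46 + -5 = -51
a) -51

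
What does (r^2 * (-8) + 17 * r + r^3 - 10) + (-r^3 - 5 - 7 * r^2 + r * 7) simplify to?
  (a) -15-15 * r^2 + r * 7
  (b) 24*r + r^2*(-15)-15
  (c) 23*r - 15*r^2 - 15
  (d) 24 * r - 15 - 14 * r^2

Adding the polynomials and combining like terms:
(r^2*(-8) + 17*r + r^3 - 10) + (-r^3 - 5 - 7*r^2 + r*7)
= 24*r + r^2*(-15)-15
b) 24*r + r^2*(-15)-15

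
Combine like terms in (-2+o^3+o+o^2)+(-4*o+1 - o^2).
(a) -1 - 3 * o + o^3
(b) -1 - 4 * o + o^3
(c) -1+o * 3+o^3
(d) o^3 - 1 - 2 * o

Adding the polynomials and combining like terms:
(-2 + o^3 + o + o^2) + (-4*o + 1 - o^2)
= -1 - 3 * o + o^3
a) -1 - 3 * o + o^3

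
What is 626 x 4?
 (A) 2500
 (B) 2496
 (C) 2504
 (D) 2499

626 * 4 = 2504
C) 2504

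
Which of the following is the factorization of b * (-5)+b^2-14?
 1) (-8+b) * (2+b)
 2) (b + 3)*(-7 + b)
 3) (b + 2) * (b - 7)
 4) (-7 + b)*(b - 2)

We need to factor b * (-5)+b^2-14.
The factored form is (b + 2) * (b - 7).
3) (b + 2) * (b - 7)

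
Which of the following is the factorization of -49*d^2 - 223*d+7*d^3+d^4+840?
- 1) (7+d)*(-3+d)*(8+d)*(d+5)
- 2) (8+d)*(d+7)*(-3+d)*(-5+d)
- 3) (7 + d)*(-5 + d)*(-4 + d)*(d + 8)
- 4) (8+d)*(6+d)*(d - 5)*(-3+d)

We need to factor -49*d^2 - 223*d+7*d^3+d^4+840.
The factored form is (8+d)*(d+7)*(-3+d)*(-5+d).
2) (8+d)*(d+7)*(-3+d)*(-5+d)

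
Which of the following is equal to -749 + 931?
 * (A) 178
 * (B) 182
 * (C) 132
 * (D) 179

-749 + 931 = 182
B) 182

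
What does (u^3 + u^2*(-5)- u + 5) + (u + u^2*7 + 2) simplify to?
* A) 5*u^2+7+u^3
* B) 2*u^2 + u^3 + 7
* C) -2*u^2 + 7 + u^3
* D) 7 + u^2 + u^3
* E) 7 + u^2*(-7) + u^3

Adding the polynomials and combining like terms:
(u^3 + u^2*(-5) - u + 5) + (u + u^2*7 + 2)
= 2*u^2 + u^3 + 7
B) 2*u^2 + u^3 + 7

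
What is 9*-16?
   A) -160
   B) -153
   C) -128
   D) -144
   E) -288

9 * -16 = -144
D) -144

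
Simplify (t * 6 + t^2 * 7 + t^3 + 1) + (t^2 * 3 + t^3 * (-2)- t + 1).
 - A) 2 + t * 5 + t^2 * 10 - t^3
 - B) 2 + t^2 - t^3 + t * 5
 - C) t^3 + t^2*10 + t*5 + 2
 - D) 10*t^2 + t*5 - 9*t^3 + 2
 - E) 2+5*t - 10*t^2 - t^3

Adding the polynomials and combining like terms:
(t*6 + t^2*7 + t^3 + 1) + (t^2*3 + t^3*(-2) - t + 1)
= 2 + t * 5 + t^2 * 10 - t^3
A) 2 + t * 5 + t^2 * 10 - t^3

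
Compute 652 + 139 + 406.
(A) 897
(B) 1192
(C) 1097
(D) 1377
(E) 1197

First: 652 + 139 = 791
Then: 791 + 406 = 1197
E) 1197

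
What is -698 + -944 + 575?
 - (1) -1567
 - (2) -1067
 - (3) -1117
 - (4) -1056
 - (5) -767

First: -698 + -944 = -1642
Then: -1642 + 575 = -1067
2) -1067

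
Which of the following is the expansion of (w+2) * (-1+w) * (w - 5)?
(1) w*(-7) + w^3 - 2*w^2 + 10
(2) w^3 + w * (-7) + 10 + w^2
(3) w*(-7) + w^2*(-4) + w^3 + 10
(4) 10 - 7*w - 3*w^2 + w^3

Expanding (w+2) * (-1+w) * (w - 5):
= w*(-7) + w^2*(-4) + w^3 + 10
3) w*(-7) + w^2*(-4) + w^3 + 10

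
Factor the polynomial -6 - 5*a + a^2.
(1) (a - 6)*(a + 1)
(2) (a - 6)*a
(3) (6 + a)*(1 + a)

We need to factor -6 - 5*a + a^2.
The factored form is (a - 6)*(a + 1).
1) (a - 6)*(a + 1)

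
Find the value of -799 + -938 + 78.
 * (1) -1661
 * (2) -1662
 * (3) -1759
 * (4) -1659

First: -799 + -938 = -1737
Then: -1737 + 78 = -1659
4) -1659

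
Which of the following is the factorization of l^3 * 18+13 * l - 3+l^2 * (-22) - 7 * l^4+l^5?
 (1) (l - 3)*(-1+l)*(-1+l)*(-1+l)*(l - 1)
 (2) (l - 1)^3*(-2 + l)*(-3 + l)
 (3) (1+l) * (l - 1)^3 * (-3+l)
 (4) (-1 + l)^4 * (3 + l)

We need to factor l^3 * 18+13 * l - 3+l^2 * (-22) - 7 * l^4+l^5.
The factored form is (l - 3)*(-1+l)*(-1+l)*(-1+l)*(l - 1).
1) (l - 3)*(-1+l)*(-1+l)*(-1+l)*(l - 1)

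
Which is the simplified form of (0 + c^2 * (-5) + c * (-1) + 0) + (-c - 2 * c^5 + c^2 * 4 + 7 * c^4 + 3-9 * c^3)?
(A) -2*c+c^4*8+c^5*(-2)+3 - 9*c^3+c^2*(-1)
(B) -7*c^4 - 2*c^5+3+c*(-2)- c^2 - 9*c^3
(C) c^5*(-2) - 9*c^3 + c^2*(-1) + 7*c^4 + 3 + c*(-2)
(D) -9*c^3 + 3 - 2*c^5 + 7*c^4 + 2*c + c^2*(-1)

Adding the polynomials and combining like terms:
(0 + c^2*(-5) + c*(-1) + 0) + (-c - 2*c^5 + c^2*4 + 7*c^4 + 3 - 9*c^3)
= c^5*(-2) - 9*c^3 + c^2*(-1) + 7*c^4 + 3 + c*(-2)
C) c^5*(-2) - 9*c^3 + c^2*(-1) + 7*c^4 + 3 + c*(-2)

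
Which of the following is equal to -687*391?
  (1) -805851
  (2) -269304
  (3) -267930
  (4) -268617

-687 * 391 = -268617
4) -268617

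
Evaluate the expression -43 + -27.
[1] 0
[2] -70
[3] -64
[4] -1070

-43 + -27 = -70
2) -70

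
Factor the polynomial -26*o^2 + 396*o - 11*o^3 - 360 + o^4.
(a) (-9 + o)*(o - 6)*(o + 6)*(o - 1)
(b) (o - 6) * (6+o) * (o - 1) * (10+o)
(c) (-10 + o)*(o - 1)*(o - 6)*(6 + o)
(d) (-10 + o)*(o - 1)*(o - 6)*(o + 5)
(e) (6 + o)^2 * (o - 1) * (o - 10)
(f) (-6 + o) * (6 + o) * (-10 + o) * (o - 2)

We need to factor -26*o^2 + 396*o - 11*o^3 - 360 + o^4.
The factored form is (-10 + o)*(o - 1)*(o - 6)*(6 + o).
c) (-10 + o)*(o - 1)*(o - 6)*(6 + o)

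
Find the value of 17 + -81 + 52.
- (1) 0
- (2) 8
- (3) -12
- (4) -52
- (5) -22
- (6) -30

First: 17 + -81 = -64
Then: -64 + 52 = -12
3) -12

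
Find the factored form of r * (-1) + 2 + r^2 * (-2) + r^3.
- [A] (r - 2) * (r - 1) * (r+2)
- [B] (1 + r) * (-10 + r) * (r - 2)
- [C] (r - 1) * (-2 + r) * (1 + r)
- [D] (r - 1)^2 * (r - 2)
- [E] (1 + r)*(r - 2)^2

We need to factor r * (-1) + 2 + r^2 * (-2) + r^3.
The factored form is (r - 1) * (-2 + r) * (1 + r).
C) (r - 1) * (-2 + r) * (1 + r)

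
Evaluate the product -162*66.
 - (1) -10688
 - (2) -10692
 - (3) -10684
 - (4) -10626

-162 * 66 = -10692
2) -10692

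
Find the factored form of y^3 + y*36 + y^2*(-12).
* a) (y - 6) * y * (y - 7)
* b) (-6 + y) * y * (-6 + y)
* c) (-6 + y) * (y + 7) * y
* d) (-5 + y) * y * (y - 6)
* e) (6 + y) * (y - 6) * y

We need to factor y^3 + y*36 + y^2*(-12).
The factored form is (-6 + y) * y * (-6 + y).
b) (-6 + y) * y * (-6 + y)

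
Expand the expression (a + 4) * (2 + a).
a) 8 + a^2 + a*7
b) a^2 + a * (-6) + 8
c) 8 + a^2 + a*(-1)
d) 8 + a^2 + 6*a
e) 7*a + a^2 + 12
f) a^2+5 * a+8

Expanding (a + 4) * (2 + a):
= 8 + a^2 + 6*a
d) 8 + a^2 + 6*a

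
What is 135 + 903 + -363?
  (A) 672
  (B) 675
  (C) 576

First: 135 + 903 = 1038
Then: 1038 + -363 = 675
B) 675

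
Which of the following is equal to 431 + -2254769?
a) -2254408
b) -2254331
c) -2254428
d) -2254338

431 + -2254769 = -2254338
d) -2254338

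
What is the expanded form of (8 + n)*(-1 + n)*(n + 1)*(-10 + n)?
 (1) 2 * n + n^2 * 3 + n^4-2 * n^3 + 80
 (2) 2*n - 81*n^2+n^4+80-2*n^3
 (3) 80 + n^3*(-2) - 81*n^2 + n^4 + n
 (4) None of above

Expanding (8 + n)*(-1 + n)*(n + 1)*(-10 + n):
= 2*n - 81*n^2+n^4+80-2*n^3
2) 2*n - 81*n^2+n^4+80-2*n^3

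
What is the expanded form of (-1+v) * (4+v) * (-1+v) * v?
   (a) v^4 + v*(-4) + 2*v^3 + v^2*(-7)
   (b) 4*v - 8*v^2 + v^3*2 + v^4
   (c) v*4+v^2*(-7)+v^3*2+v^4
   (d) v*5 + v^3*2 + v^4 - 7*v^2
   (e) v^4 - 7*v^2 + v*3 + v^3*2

Expanding (-1+v) * (4+v) * (-1+v) * v:
= v*4+v^2*(-7)+v^3*2+v^4
c) v*4+v^2*(-7)+v^3*2+v^4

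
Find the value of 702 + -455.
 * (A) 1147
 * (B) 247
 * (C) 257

702 + -455 = 247
B) 247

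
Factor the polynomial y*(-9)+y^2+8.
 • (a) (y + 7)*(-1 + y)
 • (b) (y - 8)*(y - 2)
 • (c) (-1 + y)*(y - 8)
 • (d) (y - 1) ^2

We need to factor y*(-9)+y^2+8.
The factored form is (-1 + y)*(y - 8).
c) (-1 + y)*(y - 8)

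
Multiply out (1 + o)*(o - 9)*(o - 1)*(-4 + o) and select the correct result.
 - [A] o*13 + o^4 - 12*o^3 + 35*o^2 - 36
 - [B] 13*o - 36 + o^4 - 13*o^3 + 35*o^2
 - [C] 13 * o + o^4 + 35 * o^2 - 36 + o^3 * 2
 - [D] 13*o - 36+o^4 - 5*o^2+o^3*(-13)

Expanding (1 + o)*(o - 9)*(o - 1)*(-4 + o):
= 13*o - 36 + o^4 - 13*o^3 + 35*o^2
B) 13*o - 36 + o^4 - 13*o^3 + 35*o^2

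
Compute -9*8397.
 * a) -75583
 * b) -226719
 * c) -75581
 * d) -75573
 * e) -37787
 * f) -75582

-9 * 8397 = -75573
d) -75573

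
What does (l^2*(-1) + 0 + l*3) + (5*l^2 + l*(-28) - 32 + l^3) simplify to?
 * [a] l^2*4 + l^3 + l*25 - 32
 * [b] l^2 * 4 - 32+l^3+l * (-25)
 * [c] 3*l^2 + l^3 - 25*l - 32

Adding the polynomials and combining like terms:
(l^2*(-1) + 0 + l*3) + (5*l^2 + l*(-28) - 32 + l^3)
= l^2 * 4 - 32+l^3+l * (-25)
b) l^2 * 4 - 32+l^3+l * (-25)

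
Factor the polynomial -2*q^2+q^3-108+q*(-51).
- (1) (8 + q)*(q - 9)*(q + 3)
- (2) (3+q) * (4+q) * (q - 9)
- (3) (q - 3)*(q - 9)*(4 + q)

We need to factor -2*q^2+q^3-108+q*(-51).
The factored form is (3+q) * (4+q) * (q - 9).
2) (3+q) * (4+q) * (q - 9)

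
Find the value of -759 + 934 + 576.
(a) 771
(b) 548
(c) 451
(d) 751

First: -759 + 934 = 175
Then: 175 + 576 = 751
d) 751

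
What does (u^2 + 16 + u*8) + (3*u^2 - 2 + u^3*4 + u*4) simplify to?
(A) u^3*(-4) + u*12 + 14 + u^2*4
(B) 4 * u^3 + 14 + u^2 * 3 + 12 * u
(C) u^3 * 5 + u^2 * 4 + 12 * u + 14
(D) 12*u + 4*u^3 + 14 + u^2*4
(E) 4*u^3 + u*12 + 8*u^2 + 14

Adding the polynomials and combining like terms:
(u^2 + 16 + u*8) + (3*u^2 - 2 + u^3*4 + u*4)
= 12*u + 4*u^3 + 14 + u^2*4
D) 12*u + 4*u^3 + 14 + u^2*4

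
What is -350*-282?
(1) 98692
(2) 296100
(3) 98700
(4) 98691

-350 * -282 = 98700
3) 98700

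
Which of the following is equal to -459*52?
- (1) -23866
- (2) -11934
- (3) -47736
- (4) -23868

-459 * 52 = -23868
4) -23868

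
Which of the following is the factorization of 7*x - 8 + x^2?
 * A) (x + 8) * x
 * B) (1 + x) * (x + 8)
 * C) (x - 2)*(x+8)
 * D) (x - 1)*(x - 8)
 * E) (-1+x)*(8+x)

We need to factor 7*x - 8 + x^2.
The factored form is (-1+x)*(8+x).
E) (-1+x)*(8+x)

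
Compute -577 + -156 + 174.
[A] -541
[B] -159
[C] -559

First: -577 + -156 = -733
Then: -733 + 174 = -559
C) -559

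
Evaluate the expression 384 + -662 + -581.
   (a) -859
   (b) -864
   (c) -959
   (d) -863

First: 384 + -662 = -278
Then: -278 + -581 = -859
a) -859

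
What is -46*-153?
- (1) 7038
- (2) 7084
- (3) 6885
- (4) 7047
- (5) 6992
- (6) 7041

-46 * -153 = 7038
1) 7038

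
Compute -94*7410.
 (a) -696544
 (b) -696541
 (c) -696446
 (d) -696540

-94 * 7410 = -696540
d) -696540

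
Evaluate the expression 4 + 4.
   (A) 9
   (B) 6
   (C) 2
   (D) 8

4 + 4 = 8
D) 8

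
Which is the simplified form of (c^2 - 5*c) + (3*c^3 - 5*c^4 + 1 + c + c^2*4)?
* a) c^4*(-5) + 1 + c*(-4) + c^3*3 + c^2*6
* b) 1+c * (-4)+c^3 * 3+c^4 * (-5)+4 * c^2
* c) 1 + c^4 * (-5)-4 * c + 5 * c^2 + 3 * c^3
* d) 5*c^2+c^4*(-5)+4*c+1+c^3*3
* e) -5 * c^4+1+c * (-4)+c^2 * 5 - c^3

Adding the polynomials and combining like terms:
(c^2 - 5*c) + (3*c^3 - 5*c^4 + 1 + c + c^2*4)
= 1 + c^4 * (-5)-4 * c + 5 * c^2 + 3 * c^3
c) 1 + c^4 * (-5)-4 * c + 5 * c^2 + 3 * c^3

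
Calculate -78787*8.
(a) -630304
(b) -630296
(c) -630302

-78787 * 8 = -630296
b) -630296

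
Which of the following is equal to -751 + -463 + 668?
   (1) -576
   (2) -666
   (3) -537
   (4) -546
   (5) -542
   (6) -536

First: -751 + -463 = -1214
Then: -1214 + 668 = -546
4) -546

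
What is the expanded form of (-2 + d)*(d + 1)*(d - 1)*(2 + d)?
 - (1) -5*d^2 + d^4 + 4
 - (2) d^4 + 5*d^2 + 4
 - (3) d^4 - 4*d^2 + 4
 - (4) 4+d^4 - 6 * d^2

Expanding (-2 + d)*(d + 1)*(d - 1)*(2 + d):
= -5*d^2 + d^4 + 4
1) -5*d^2 + d^4 + 4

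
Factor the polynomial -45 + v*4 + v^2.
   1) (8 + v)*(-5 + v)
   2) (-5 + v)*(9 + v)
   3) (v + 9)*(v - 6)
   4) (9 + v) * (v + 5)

We need to factor -45 + v*4 + v^2.
The factored form is (-5 + v)*(9 + v).
2) (-5 + v)*(9 + v)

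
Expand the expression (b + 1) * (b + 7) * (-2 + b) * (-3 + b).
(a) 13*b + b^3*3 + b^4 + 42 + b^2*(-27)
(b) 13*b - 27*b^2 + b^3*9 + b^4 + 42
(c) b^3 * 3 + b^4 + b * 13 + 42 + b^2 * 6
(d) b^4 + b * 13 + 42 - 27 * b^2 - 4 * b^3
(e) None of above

Expanding (b + 1) * (b + 7) * (-2 + b) * (-3 + b):
= 13*b + b^3*3 + b^4 + 42 + b^2*(-27)
a) 13*b + b^3*3 + b^4 + 42 + b^2*(-27)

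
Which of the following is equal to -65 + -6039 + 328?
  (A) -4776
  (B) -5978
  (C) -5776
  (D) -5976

First: -65 + -6039 = -6104
Then: -6104 + 328 = -5776
C) -5776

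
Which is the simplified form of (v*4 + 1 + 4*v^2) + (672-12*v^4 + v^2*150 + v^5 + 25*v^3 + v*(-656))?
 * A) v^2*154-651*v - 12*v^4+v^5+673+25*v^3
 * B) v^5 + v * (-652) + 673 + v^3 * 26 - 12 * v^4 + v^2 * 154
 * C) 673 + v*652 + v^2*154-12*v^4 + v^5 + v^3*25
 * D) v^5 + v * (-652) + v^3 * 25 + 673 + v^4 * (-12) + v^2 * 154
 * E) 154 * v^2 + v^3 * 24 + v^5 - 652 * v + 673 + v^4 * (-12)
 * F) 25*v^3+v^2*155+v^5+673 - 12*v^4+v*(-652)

Adding the polynomials and combining like terms:
(v*4 + 1 + 4*v^2) + (672 - 12*v^4 + v^2*150 + v^5 + 25*v^3 + v*(-656))
= v^5 + v * (-652) + v^3 * 25 + 673 + v^4 * (-12) + v^2 * 154
D) v^5 + v * (-652) + v^3 * 25 + 673 + v^4 * (-12) + v^2 * 154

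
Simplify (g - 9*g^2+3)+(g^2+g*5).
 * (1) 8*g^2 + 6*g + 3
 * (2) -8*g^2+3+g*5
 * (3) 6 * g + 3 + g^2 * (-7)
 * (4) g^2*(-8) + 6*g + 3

Adding the polynomials and combining like terms:
(g - 9*g^2 + 3) + (g^2 + g*5)
= g^2*(-8) + 6*g + 3
4) g^2*(-8) + 6*g + 3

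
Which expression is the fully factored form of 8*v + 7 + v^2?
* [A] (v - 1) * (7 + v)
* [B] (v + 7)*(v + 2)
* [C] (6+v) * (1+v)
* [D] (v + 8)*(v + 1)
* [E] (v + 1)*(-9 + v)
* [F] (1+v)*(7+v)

We need to factor 8*v + 7 + v^2.
The factored form is (1+v)*(7+v).
F) (1+v)*(7+v)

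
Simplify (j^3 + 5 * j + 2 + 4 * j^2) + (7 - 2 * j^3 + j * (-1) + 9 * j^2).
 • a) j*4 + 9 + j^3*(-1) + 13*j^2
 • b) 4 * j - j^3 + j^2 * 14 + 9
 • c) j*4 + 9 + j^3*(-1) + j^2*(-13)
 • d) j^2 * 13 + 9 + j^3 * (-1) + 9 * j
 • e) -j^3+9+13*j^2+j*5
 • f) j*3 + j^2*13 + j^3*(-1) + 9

Adding the polynomials and combining like terms:
(j^3 + 5*j + 2 + 4*j^2) + (7 - 2*j^3 + j*(-1) + 9*j^2)
= j*4 + 9 + j^3*(-1) + 13*j^2
a) j*4 + 9 + j^3*(-1) + 13*j^2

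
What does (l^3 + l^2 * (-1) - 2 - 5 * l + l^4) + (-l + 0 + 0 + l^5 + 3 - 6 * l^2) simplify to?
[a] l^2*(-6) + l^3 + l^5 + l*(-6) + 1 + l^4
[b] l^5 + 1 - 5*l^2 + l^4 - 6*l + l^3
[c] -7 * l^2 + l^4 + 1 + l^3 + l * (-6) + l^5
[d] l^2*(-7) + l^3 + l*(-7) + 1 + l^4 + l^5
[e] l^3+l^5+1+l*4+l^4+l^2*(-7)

Adding the polynomials and combining like terms:
(l^3 + l^2*(-1) - 2 - 5*l + l^4) + (-l + 0 + 0 + l^5 + 3 - 6*l^2)
= -7 * l^2 + l^4 + 1 + l^3 + l * (-6) + l^5
c) -7 * l^2 + l^4 + 1 + l^3 + l * (-6) + l^5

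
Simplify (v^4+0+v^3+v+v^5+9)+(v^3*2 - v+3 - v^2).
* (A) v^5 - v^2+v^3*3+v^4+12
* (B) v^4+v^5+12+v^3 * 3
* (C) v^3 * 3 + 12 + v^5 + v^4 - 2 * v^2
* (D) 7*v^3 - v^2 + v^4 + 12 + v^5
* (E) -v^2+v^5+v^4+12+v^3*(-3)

Adding the polynomials and combining like terms:
(v^4 + 0 + v^3 + v + v^5 + 9) + (v^3*2 - v + 3 - v^2)
= v^5 - v^2+v^3*3+v^4+12
A) v^5 - v^2+v^3*3+v^4+12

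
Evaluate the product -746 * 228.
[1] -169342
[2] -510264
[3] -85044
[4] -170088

-746 * 228 = -170088
4) -170088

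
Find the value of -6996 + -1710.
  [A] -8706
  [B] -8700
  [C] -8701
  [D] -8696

-6996 + -1710 = -8706
A) -8706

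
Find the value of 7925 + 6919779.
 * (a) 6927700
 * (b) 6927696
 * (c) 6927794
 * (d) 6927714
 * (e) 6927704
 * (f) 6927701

7925 + 6919779 = 6927704
e) 6927704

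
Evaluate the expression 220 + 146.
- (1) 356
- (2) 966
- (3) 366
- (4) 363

220 + 146 = 366
3) 366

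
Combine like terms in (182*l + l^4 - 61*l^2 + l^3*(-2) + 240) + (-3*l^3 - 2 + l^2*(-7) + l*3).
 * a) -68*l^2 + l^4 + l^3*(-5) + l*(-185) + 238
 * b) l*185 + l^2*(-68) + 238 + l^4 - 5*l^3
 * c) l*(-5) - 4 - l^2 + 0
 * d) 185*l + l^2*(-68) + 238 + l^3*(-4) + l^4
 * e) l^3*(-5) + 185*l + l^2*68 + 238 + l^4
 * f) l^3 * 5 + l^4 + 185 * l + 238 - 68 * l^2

Adding the polynomials and combining like terms:
(182*l + l^4 - 61*l^2 + l^3*(-2) + 240) + (-3*l^3 - 2 + l^2*(-7) + l*3)
= l*185 + l^2*(-68) + 238 + l^4 - 5*l^3
b) l*185 + l^2*(-68) + 238 + l^4 - 5*l^3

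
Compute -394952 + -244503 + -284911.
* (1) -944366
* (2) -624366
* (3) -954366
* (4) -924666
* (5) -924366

First: -394952 + -244503 = -639455
Then: -639455 + -284911 = -924366
5) -924366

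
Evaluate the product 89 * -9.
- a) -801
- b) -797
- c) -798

89 * -9 = -801
a) -801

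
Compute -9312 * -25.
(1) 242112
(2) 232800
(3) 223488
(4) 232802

-9312 * -25 = 232800
2) 232800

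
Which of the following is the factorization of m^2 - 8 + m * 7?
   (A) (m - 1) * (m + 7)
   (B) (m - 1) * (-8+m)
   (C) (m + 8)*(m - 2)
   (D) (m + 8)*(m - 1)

We need to factor m^2 - 8 + m * 7.
The factored form is (m + 8)*(m - 1).
D) (m + 8)*(m - 1)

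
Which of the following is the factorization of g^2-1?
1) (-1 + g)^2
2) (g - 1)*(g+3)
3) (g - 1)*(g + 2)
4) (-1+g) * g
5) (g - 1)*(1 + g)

We need to factor g^2-1.
The factored form is (g - 1)*(1 + g).
5) (g - 1)*(1 + g)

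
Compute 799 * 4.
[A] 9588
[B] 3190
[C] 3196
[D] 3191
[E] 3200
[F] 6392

799 * 4 = 3196
C) 3196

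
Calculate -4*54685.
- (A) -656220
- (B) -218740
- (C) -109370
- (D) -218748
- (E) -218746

-4 * 54685 = -218740
B) -218740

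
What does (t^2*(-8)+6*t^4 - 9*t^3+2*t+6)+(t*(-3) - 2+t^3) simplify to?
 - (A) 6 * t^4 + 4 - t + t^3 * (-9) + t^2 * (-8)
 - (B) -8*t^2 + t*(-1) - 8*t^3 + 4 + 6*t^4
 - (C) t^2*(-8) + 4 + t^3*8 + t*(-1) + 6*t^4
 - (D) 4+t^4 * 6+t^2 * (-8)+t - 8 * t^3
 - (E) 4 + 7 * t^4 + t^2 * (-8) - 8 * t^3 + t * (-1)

Adding the polynomials and combining like terms:
(t^2*(-8) + 6*t^4 - 9*t^3 + 2*t + 6) + (t*(-3) - 2 + t^3)
= -8*t^2 + t*(-1) - 8*t^3 + 4 + 6*t^4
B) -8*t^2 + t*(-1) - 8*t^3 + 4 + 6*t^4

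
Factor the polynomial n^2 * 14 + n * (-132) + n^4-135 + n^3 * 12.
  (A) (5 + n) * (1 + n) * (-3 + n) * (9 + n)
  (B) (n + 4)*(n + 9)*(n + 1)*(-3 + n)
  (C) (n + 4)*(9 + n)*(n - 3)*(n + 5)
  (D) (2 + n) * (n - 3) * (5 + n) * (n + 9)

We need to factor n^2 * 14 + n * (-132) + n^4-135 + n^3 * 12.
The factored form is (5 + n) * (1 + n) * (-3 + n) * (9 + n).
A) (5 + n) * (1 + n) * (-3 + n) * (9 + n)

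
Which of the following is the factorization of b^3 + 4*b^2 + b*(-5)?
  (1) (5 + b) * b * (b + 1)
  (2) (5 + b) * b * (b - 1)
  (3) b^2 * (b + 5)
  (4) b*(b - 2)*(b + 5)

We need to factor b^3 + 4*b^2 + b*(-5).
The factored form is (5 + b) * b * (b - 1).
2) (5 + b) * b * (b - 1)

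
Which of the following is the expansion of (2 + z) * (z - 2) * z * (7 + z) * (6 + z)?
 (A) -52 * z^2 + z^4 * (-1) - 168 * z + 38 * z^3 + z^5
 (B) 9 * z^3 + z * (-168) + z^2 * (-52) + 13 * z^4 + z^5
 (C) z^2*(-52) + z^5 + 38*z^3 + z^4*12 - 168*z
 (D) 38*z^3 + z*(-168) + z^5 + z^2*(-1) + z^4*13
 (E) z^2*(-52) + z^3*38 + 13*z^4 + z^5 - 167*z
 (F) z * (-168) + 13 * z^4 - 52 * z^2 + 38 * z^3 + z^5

Expanding (2 + z) * (z - 2) * z * (7 + z) * (6 + z):
= z * (-168) + 13 * z^4 - 52 * z^2 + 38 * z^3 + z^5
F) z * (-168) + 13 * z^4 - 52 * z^2 + 38 * z^3 + z^5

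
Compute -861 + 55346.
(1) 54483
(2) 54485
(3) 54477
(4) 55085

-861 + 55346 = 54485
2) 54485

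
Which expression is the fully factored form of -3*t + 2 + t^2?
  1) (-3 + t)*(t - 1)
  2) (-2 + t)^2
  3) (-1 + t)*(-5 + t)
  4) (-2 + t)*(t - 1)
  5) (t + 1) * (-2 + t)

We need to factor -3*t + 2 + t^2.
The factored form is (-2 + t)*(t - 1).
4) (-2 + t)*(t - 1)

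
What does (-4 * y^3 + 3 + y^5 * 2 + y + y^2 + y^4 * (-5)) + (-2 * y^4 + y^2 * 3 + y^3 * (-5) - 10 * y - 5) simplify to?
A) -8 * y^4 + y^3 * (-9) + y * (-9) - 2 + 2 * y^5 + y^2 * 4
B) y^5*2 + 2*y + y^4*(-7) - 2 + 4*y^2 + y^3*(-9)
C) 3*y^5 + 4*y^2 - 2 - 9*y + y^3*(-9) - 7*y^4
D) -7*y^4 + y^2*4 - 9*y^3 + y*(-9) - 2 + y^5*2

Adding the polynomials and combining like terms:
(-4*y^3 + 3 + y^5*2 + y + y^2 + y^4*(-5)) + (-2*y^4 + y^2*3 + y^3*(-5) - 10*y - 5)
= -7*y^4 + y^2*4 - 9*y^3 + y*(-9) - 2 + y^5*2
D) -7*y^4 + y^2*4 - 9*y^3 + y*(-9) - 2 + y^5*2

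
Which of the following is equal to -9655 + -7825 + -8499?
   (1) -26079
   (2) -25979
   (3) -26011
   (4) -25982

First: -9655 + -7825 = -17480
Then: -17480 + -8499 = -25979
2) -25979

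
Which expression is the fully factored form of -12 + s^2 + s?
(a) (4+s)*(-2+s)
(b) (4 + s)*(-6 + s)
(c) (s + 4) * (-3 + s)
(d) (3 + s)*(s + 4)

We need to factor -12 + s^2 + s.
The factored form is (s + 4) * (-3 + s).
c) (s + 4) * (-3 + s)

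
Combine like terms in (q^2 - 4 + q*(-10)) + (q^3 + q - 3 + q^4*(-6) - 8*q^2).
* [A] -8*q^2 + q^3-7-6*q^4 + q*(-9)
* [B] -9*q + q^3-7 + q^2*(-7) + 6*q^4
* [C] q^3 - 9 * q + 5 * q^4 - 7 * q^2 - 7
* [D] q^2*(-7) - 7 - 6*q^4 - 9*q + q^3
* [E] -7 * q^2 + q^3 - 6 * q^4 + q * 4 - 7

Adding the polynomials and combining like terms:
(q^2 - 4 + q*(-10)) + (q^3 + q - 3 + q^4*(-6) - 8*q^2)
= q^2*(-7) - 7 - 6*q^4 - 9*q + q^3
D) q^2*(-7) - 7 - 6*q^4 - 9*q + q^3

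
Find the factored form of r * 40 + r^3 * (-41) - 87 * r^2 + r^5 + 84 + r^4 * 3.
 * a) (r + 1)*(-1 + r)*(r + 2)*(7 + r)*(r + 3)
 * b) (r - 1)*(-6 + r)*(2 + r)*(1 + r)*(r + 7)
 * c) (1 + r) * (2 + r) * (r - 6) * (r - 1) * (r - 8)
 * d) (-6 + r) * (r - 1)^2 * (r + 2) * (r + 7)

We need to factor r * 40 + r^3 * (-41) - 87 * r^2 + r^5 + 84 + r^4 * 3.
The factored form is (r - 1)*(-6 + r)*(2 + r)*(1 + r)*(r + 7).
b) (r - 1)*(-6 + r)*(2 + r)*(1 + r)*(r + 7)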